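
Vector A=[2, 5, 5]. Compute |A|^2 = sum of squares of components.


|A|^2 = sum of squared components
A[0]^2 = 2^2 = 4
A[1]^2 = 5^2 = 25
A[2]^2 = 5^2 = 25
Sum = 4 + 25 + 25 = 54

54


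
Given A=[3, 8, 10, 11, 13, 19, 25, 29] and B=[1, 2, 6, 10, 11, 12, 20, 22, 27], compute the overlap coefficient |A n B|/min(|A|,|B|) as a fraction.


A intersect B = [10, 11]
|A intersect B| = 2
min(|A|, |B|) = min(8, 9) = 8
Overlap = 2 / 8 = 1/4

1/4


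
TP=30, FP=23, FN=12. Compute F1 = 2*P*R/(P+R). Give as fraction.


F1 = 2 * P * R / (P + R)
P = TP/(TP+FP) = 30/53 = 30/53
R = TP/(TP+FN) = 30/42 = 5/7
2 * P * R = 2 * 30/53 * 5/7 = 300/371
P + R = 30/53 + 5/7 = 475/371
F1 = 300/371 / 475/371 = 12/19

12/19


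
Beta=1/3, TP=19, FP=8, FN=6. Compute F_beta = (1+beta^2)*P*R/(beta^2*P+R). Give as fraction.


P = TP/(TP+FP) = 19/27 = 19/27
R = TP/(TP+FN) = 19/25 = 19/25
beta^2 = 1/3^2 = 1/9
(1 + beta^2) = 10/9
Numerator = (1+beta^2)*P*R = 722/1215
Denominator = beta^2*P + R = 19/243 + 19/25 = 5092/6075
F_beta = 95/134

95/134


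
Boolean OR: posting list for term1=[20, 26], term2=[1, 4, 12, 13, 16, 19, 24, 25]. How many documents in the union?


Boolean OR: find union of posting lists
term1 docs: [20, 26]
term2 docs: [1, 4, 12, 13, 16, 19, 24, 25]
Union: [1, 4, 12, 13, 16, 19, 20, 24, 25, 26]
|union| = 10

10


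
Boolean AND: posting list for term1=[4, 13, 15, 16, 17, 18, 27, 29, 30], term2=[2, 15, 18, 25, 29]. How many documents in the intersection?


Boolean AND: find intersection of posting lists
term1 docs: [4, 13, 15, 16, 17, 18, 27, 29, 30]
term2 docs: [2, 15, 18, 25, 29]
Intersection: [15, 18, 29]
|intersection| = 3

3


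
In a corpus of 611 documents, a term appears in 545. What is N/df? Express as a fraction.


IDF ratio = N / df
= 611 / 545
= 611/545

611/545


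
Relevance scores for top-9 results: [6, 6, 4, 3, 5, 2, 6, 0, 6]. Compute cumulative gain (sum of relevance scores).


Cumulative Gain = sum of relevance scores
Position 1: rel=6, running sum=6
Position 2: rel=6, running sum=12
Position 3: rel=4, running sum=16
Position 4: rel=3, running sum=19
Position 5: rel=5, running sum=24
Position 6: rel=2, running sum=26
Position 7: rel=6, running sum=32
Position 8: rel=0, running sum=32
Position 9: rel=6, running sum=38
CG = 38

38


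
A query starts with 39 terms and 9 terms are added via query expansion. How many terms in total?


Original terms: 39
Expansion terms: 9
Total = 39 + 9 = 48

48


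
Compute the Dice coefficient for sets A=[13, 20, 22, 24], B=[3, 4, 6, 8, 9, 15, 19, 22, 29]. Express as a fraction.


A intersect B = [22]
|A intersect B| = 1
|A| = 4, |B| = 9
Dice = 2*1 / (4+9)
= 2 / 13 = 2/13

2/13


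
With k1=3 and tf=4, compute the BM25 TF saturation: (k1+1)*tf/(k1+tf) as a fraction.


BM25 TF component = (k1+1)*tf / (k1+tf)
k1 = 3, tf = 4
Numerator = (3+1)*4 = 16
Denominator = 3 + 4 = 7
= 16/7 = 16/7

16/7


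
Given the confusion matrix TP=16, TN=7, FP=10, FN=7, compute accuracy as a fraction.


Accuracy = (TP + TN) / (TP + TN + FP + FN)
TP + TN = 16 + 7 = 23
Total = 16 + 7 + 10 + 7 = 40
Accuracy = 23 / 40 = 23/40

23/40


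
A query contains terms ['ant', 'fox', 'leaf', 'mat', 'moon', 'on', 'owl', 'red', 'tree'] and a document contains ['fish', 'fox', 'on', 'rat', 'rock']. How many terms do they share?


Query terms: ['ant', 'fox', 'leaf', 'mat', 'moon', 'on', 'owl', 'red', 'tree']
Document terms: ['fish', 'fox', 'on', 'rat', 'rock']
Common terms: ['fox', 'on']
Overlap count = 2

2


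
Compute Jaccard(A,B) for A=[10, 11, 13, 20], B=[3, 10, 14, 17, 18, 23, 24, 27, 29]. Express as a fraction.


A intersect B = [10]
|A intersect B| = 1
A union B = [3, 10, 11, 13, 14, 17, 18, 20, 23, 24, 27, 29]
|A union B| = 12
Jaccard = 1/12 = 1/12

1/12


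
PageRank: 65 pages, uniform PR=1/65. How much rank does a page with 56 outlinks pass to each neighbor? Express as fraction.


Initial PR = 1/65 = 1/65
Outlinks = 56
Contribution per link = PR / outlinks
= 1/65 / 56
= 1/3640

1/3640


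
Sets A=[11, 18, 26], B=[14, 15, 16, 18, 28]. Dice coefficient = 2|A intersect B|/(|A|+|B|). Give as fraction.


A intersect B = [18]
|A intersect B| = 1
|A| = 3, |B| = 5
Dice = 2*1 / (3+5)
= 2 / 8 = 1/4

1/4


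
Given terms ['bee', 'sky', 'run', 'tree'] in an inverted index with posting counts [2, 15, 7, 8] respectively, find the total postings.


Summing posting list sizes:
'bee': 2 postings
'sky': 15 postings
'run': 7 postings
'tree': 8 postings
Total = 2 + 15 + 7 + 8 = 32

32


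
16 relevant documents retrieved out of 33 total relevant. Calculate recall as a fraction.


Recall = retrieved_relevant / total_relevant
= 16 / 33
= 16 / (16 + 17)
= 16/33

16/33


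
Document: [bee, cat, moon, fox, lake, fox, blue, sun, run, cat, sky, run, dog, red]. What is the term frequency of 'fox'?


Document has 14 words
Scanning for 'fox':
Found at positions: [3, 5]
Count = 2

2


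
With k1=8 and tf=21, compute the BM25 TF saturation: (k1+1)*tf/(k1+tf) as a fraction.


BM25 TF component = (k1+1)*tf / (k1+tf)
k1 = 8, tf = 21
Numerator = (8+1)*21 = 189
Denominator = 8 + 21 = 29
= 189/29 = 189/29

189/29


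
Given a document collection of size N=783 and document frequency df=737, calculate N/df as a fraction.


IDF ratio = N / df
= 783 / 737
= 783/737

783/737


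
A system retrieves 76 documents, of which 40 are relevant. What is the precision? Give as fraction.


Precision = relevant_retrieved / total_retrieved
= 40 / 76
= 40 / (40 + 36)
= 10/19

10/19


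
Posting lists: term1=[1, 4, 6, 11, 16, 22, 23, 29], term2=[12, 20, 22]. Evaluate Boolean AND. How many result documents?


Boolean AND: find intersection of posting lists
term1 docs: [1, 4, 6, 11, 16, 22, 23, 29]
term2 docs: [12, 20, 22]
Intersection: [22]
|intersection| = 1

1


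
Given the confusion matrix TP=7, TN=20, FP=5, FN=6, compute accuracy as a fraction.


Accuracy = (TP + TN) / (TP + TN + FP + FN)
TP + TN = 7 + 20 = 27
Total = 7 + 20 + 5 + 6 = 38
Accuracy = 27 / 38 = 27/38

27/38


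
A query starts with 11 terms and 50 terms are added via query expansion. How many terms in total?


Original terms: 11
Expansion terms: 50
Total = 11 + 50 = 61

61


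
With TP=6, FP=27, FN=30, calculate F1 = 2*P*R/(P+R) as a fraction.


F1 = 2 * P * R / (P + R)
P = TP/(TP+FP) = 6/33 = 2/11
R = TP/(TP+FN) = 6/36 = 1/6
2 * P * R = 2 * 2/11 * 1/6 = 2/33
P + R = 2/11 + 1/6 = 23/66
F1 = 2/33 / 23/66 = 4/23

4/23


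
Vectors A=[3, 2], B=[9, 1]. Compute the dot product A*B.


Dot product = sum of element-wise products
A[0]*B[0] = 3*9 = 27
A[1]*B[1] = 2*1 = 2
Sum = 27 + 2 = 29

29


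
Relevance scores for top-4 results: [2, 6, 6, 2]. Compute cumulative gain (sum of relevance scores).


Cumulative Gain = sum of relevance scores
Position 1: rel=2, running sum=2
Position 2: rel=6, running sum=8
Position 3: rel=6, running sum=14
Position 4: rel=2, running sum=16
CG = 16

16


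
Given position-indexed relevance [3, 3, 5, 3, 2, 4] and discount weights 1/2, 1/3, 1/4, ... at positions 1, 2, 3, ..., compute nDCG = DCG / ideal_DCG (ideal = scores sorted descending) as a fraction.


Position discount weights w_i = 1/(i+1) for i=1..6:
Weights = [1/2, 1/3, 1/4, 1/5, 1/6, 1/7]
Actual relevance: [3, 3, 5, 3, 2, 4]
DCG = 3/2 + 3/3 + 5/4 + 3/5 + 2/6 + 4/7 = 2207/420
Ideal relevance (sorted desc): [5, 4, 3, 3, 3, 2]
Ideal DCG = 5/2 + 4/3 + 3/4 + 3/5 + 3/6 + 2/7 = 2507/420
nDCG = DCG / ideal_DCG = 2207/420 / 2507/420 = 2207/2507

2207/2507


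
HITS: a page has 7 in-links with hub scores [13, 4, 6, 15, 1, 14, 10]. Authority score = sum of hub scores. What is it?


Authority = sum of hub scores of in-linkers
In-link 1: hub score = 13
In-link 2: hub score = 4
In-link 3: hub score = 6
In-link 4: hub score = 15
In-link 5: hub score = 1
In-link 6: hub score = 14
In-link 7: hub score = 10
Authority = 13 + 4 + 6 + 15 + 1 + 14 + 10 = 63

63


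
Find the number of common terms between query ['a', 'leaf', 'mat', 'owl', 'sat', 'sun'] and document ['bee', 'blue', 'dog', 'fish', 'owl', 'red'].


Query terms: ['a', 'leaf', 'mat', 'owl', 'sat', 'sun']
Document terms: ['bee', 'blue', 'dog', 'fish', 'owl', 'red']
Common terms: ['owl']
Overlap count = 1

1


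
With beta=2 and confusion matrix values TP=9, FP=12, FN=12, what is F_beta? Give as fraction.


P = TP/(TP+FP) = 9/21 = 3/7
R = TP/(TP+FN) = 9/21 = 3/7
beta^2 = 2^2 = 4
(1 + beta^2) = 5
Numerator = (1+beta^2)*P*R = 45/49
Denominator = beta^2*P + R = 12/7 + 3/7 = 15/7
F_beta = 3/7

3/7


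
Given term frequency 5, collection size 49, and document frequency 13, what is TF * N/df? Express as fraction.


TF * (N/df)
= 5 * (49/13)
= 5 * 49/13
= 245/13

245/13


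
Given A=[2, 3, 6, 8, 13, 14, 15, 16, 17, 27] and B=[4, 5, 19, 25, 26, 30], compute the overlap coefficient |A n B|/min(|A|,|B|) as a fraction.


A intersect B = []
|A intersect B| = 0
min(|A|, |B|) = min(10, 6) = 6
Overlap = 0 / 6 = 0

0


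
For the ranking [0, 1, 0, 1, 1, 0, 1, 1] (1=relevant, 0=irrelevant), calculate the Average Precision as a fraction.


Computing P@k for each relevant position:
Position 1: not relevant
Position 2: relevant, P@2 = 1/2 = 1/2
Position 3: not relevant
Position 4: relevant, P@4 = 2/4 = 1/2
Position 5: relevant, P@5 = 3/5 = 3/5
Position 6: not relevant
Position 7: relevant, P@7 = 4/7 = 4/7
Position 8: relevant, P@8 = 5/8 = 5/8
Sum of P@k = 1/2 + 1/2 + 3/5 + 4/7 + 5/8 = 783/280
AP = 783/280 / 5 = 783/1400

783/1400


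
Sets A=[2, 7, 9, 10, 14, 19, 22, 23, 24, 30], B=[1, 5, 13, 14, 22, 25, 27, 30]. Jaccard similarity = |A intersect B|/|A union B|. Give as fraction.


A intersect B = [14, 22, 30]
|A intersect B| = 3
A union B = [1, 2, 5, 7, 9, 10, 13, 14, 19, 22, 23, 24, 25, 27, 30]
|A union B| = 15
Jaccard = 3/15 = 1/5

1/5


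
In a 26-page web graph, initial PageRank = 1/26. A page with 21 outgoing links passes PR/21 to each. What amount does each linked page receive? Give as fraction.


Initial PR = 1/26 = 1/26
Outlinks = 21
Contribution per link = PR / outlinks
= 1/26 / 21
= 1/546

1/546


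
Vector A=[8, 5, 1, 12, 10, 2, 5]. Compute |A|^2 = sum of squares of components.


|A|^2 = sum of squared components
A[0]^2 = 8^2 = 64
A[1]^2 = 5^2 = 25
A[2]^2 = 1^2 = 1
A[3]^2 = 12^2 = 144
A[4]^2 = 10^2 = 100
A[5]^2 = 2^2 = 4
A[6]^2 = 5^2 = 25
Sum = 64 + 25 + 1 + 144 + 100 + 4 + 25 = 363

363


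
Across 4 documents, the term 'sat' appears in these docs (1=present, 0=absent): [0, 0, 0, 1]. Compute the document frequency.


Checking each document for 'sat':
Doc 1: absent
Doc 2: absent
Doc 3: absent
Doc 4: present
df = sum of presences = 0 + 0 + 0 + 1 = 1

1


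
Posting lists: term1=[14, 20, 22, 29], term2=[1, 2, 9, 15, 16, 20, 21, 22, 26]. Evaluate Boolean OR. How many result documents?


Boolean OR: find union of posting lists
term1 docs: [14, 20, 22, 29]
term2 docs: [1, 2, 9, 15, 16, 20, 21, 22, 26]
Union: [1, 2, 9, 14, 15, 16, 20, 21, 22, 26, 29]
|union| = 11

11


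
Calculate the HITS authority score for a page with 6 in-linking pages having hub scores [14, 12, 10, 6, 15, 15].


Authority = sum of hub scores of in-linkers
In-link 1: hub score = 14
In-link 2: hub score = 12
In-link 3: hub score = 10
In-link 4: hub score = 6
In-link 5: hub score = 15
In-link 6: hub score = 15
Authority = 14 + 12 + 10 + 6 + 15 + 15 = 72

72


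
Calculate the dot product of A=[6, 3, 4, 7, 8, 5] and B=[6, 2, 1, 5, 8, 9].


Dot product = sum of element-wise products
A[0]*B[0] = 6*6 = 36
A[1]*B[1] = 3*2 = 6
A[2]*B[2] = 4*1 = 4
A[3]*B[3] = 7*5 = 35
A[4]*B[4] = 8*8 = 64
A[5]*B[5] = 5*9 = 45
Sum = 36 + 6 + 4 + 35 + 64 + 45 = 190

190


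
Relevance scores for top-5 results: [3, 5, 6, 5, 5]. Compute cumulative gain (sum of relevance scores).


Cumulative Gain = sum of relevance scores
Position 1: rel=3, running sum=3
Position 2: rel=5, running sum=8
Position 3: rel=6, running sum=14
Position 4: rel=5, running sum=19
Position 5: rel=5, running sum=24
CG = 24

24


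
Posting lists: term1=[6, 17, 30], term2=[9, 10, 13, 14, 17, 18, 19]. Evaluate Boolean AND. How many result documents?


Boolean AND: find intersection of posting lists
term1 docs: [6, 17, 30]
term2 docs: [9, 10, 13, 14, 17, 18, 19]
Intersection: [17]
|intersection| = 1

1


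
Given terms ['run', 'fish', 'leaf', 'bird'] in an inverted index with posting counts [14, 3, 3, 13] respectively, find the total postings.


Summing posting list sizes:
'run': 14 postings
'fish': 3 postings
'leaf': 3 postings
'bird': 13 postings
Total = 14 + 3 + 3 + 13 = 33

33


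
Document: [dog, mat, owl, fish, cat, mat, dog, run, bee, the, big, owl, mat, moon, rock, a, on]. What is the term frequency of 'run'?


Document has 17 words
Scanning for 'run':
Found at positions: [7]
Count = 1

1


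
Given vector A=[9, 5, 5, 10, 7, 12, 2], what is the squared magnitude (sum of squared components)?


|A|^2 = sum of squared components
A[0]^2 = 9^2 = 81
A[1]^2 = 5^2 = 25
A[2]^2 = 5^2 = 25
A[3]^2 = 10^2 = 100
A[4]^2 = 7^2 = 49
A[5]^2 = 12^2 = 144
A[6]^2 = 2^2 = 4
Sum = 81 + 25 + 25 + 100 + 49 + 144 + 4 = 428

428


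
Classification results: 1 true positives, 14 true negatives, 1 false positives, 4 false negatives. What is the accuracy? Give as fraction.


Accuracy = (TP + TN) / (TP + TN + FP + FN)
TP + TN = 1 + 14 = 15
Total = 1 + 14 + 1 + 4 = 20
Accuracy = 15 / 20 = 3/4

3/4


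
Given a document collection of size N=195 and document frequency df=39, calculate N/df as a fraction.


IDF ratio = N / df
= 195 / 39
= 5

5


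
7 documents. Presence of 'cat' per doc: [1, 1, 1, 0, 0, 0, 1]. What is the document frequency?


Checking each document for 'cat':
Doc 1: present
Doc 2: present
Doc 3: present
Doc 4: absent
Doc 5: absent
Doc 6: absent
Doc 7: present
df = sum of presences = 1 + 1 + 1 + 0 + 0 + 0 + 1 = 4

4


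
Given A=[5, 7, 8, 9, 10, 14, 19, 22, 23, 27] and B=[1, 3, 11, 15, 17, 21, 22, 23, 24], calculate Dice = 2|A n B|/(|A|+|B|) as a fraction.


A intersect B = [22, 23]
|A intersect B| = 2
|A| = 10, |B| = 9
Dice = 2*2 / (10+9)
= 4 / 19 = 4/19

4/19


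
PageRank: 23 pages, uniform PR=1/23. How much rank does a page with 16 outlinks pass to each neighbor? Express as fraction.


Initial PR = 1/23 = 1/23
Outlinks = 16
Contribution per link = PR / outlinks
= 1/23 / 16
= 1/368

1/368


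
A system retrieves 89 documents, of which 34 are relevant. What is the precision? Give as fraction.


Precision = relevant_retrieved / total_retrieved
= 34 / 89
= 34 / (34 + 55)
= 34/89

34/89


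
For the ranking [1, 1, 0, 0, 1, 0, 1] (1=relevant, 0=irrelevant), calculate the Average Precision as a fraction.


Computing P@k for each relevant position:
Position 1: relevant, P@1 = 1/1 = 1
Position 2: relevant, P@2 = 2/2 = 1
Position 3: not relevant
Position 4: not relevant
Position 5: relevant, P@5 = 3/5 = 3/5
Position 6: not relevant
Position 7: relevant, P@7 = 4/7 = 4/7
Sum of P@k = 1 + 1 + 3/5 + 4/7 = 111/35
AP = 111/35 / 4 = 111/140

111/140


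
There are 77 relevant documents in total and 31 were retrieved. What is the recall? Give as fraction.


Recall = retrieved_relevant / total_relevant
= 31 / 77
= 31 / (31 + 46)
= 31/77

31/77


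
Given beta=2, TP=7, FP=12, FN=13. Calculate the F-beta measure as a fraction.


P = TP/(TP+FP) = 7/19 = 7/19
R = TP/(TP+FN) = 7/20 = 7/20
beta^2 = 2^2 = 4
(1 + beta^2) = 5
Numerator = (1+beta^2)*P*R = 49/76
Denominator = beta^2*P + R = 28/19 + 7/20 = 693/380
F_beta = 35/99

35/99


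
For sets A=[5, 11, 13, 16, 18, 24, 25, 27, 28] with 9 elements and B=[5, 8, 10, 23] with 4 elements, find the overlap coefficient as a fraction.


A intersect B = [5]
|A intersect B| = 1
min(|A|, |B|) = min(9, 4) = 4
Overlap = 1 / 4 = 1/4

1/4


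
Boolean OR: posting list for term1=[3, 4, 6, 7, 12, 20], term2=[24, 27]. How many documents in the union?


Boolean OR: find union of posting lists
term1 docs: [3, 4, 6, 7, 12, 20]
term2 docs: [24, 27]
Union: [3, 4, 6, 7, 12, 20, 24, 27]
|union| = 8

8


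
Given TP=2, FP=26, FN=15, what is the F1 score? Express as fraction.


F1 = 2 * P * R / (P + R)
P = TP/(TP+FP) = 2/28 = 1/14
R = TP/(TP+FN) = 2/17 = 2/17
2 * P * R = 2 * 1/14 * 2/17 = 2/119
P + R = 1/14 + 2/17 = 45/238
F1 = 2/119 / 45/238 = 4/45

4/45


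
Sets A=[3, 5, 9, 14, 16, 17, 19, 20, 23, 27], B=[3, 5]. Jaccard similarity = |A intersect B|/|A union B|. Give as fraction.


A intersect B = [3, 5]
|A intersect B| = 2
A union B = [3, 5, 9, 14, 16, 17, 19, 20, 23, 27]
|A union B| = 10
Jaccard = 2/10 = 1/5

1/5


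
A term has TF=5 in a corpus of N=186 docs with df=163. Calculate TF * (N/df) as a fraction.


TF * (N/df)
= 5 * (186/163)
= 5 * 186/163
= 930/163

930/163


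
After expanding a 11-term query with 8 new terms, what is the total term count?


Original terms: 11
Expansion terms: 8
Total = 11 + 8 = 19

19


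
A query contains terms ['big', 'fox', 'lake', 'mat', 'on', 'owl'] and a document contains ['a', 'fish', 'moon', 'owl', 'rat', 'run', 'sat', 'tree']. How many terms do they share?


Query terms: ['big', 'fox', 'lake', 'mat', 'on', 'owl']
Document terms: ['a', 'fish', 'moon', 'owl', 'rat', 'run', 'sat', 'tree']
Common terms: ['owl']
Overlap count = 1

1


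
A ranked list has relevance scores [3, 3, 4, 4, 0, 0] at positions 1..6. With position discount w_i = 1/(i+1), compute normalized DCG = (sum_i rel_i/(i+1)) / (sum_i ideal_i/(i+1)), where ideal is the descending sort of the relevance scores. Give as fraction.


Position discount weights w_i = 1/(i+1) for i=1..6:
Weights = [1/2, 1/3, 1/4, 1/5, 1/6, 1/7]
Actual relevance: [3, 3, 4, 4, 0, 0]
DCG = 3/2 + 3/3 + 4/4 + 4/5 + 0/6 + 0/7 = 43/10
Ideal relevance (sorted desc): [4, 4, 3, 3, 0, 0]
Ideal DCG = 4/2 + 4/3 + 3/4 + 3/5 + 0/6 + 0/7 = 281/60
nDCG = DCG / ideal_DCG = 43/10 / 281/60 = 258/281

258/281


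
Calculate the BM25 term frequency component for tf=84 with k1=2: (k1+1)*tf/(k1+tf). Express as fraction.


BM25 TF component = (k1+1)*tf / (k1+tf)
k1 = 2, tf = 84
Numerator = (2+1)*84 = 252
Denominator = 2 + 84 = 86
= 252/86 = 126/43

126/43


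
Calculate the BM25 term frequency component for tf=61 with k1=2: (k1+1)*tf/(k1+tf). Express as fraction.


BM25 TF component = (k1+1)*tf / (k1+tf)
k1 = 2, tf = 61
Numerator = (2+1)*61 = 183
Denominator = 2 + 61 = 63
= 183/63 = 61/21

61/21


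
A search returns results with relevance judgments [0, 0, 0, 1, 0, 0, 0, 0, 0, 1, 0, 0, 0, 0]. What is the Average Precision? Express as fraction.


Computing P@k for each relevant position:
Position 1: not relevant
Position 2: not relevant
Position 3: not relevant
Position 4: relevant, P@4 = 1/4 = 1/4
Position 5: not relevant
Position 6: not relevant
Position 7: not relevant
Position 8: not relevant
Position 9: not relevant
Position 10: relevant, P@10 = 2/10 = 1/5
Position 11: not relevant
Position 12: not relevant
Position 13: not relevant
Position 14: not relevant
Sum of P@k = 1/4 + 1/5 = 9/20
AP = 9/20 / 2 = 9/40

9/40


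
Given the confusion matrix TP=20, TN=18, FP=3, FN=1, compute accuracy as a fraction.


Accuracy = (TP + TN) / (TP + TN + FP + FN)
TP + TN = 20 + 18 = 38
Total = 20 + 18 + 3 + 1 = 42
Accuracy = 38 / 42 = 19/21

19/21


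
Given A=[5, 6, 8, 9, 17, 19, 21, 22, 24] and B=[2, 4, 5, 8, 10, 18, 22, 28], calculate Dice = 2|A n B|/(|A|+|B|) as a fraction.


A intersect B = [5, 8, 22]
|A intersect B| = 3
|A| = 9, |B| = 8
Dice = 2*3 / (9+8)
= 6 / 17 = 6/17

6/17


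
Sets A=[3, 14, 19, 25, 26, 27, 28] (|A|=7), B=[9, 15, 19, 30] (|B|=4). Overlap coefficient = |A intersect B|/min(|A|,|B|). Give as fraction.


A intersect B = [19]
|A intersect B| = 1
min(|A|, |B|) = min(7, 4) = 4
Overlap = 1 / 4 = 1/4

1/4


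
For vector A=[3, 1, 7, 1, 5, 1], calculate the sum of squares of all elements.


|A|^2 = sum of squared components
A[0]^2 = 3^2 = 9
A[1]^2 = 1^2 = 1
A[2]^2 = 7^2 = 49
A[3]^2 = 1^2 = 1
A[4]^2 = 5^2 = 25
A[5]^2 = 1^2 = 1
Sum = 9 + 1 + 49 + 1 + 25 + 1 = 86

86


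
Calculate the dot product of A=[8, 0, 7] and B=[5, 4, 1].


Dot product = sum of element-wise products
A[0]*B[0] = 8*5 = 40
A[1]*B[1] = 0*4 = 0
A[2]*B[2] = 7*1 = 7
Sum = 40 + 0 + 7 = 47

47


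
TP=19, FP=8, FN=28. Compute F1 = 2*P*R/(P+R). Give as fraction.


F1 = 2 * P * R / (P + R)
P = TP/(TP+FP) = 19/27 = 19/27
R = TP/(TP+FN) = 19/47 = 19/47
2 * P * R = 2 * 19/27 * 19/47 = 722/1269
P + R = 19/27 + 19/47 = 1406/1269
F1 = 722/1269 / 1406/1269 = 19/37

19/37


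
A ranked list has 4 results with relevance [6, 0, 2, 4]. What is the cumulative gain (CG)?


Cumulative Gain = sum of relevance scores
Position 1: rel=6, running sum=6
Position 2: rel=0, running sum=6
Position 3: rel=2, running sum=8
Position 4: rel=4, running sum=12
CG = 12

12


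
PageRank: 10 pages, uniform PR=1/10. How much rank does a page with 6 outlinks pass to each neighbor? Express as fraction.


Initial PR = 1/10 = 1/10
Outlinks = 6
Contribution per link = PR / outlinks
= 1/10 / 6
= 1/60

1/60


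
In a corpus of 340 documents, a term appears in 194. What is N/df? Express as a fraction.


IDF ratio = N / df
= 340 / 194
= 170/97

170/97


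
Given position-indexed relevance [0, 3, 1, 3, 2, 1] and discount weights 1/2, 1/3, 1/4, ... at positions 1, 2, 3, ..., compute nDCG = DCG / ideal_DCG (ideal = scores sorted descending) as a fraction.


Position discount weights w_i = 1/(i+1) for i=1..6:
Weights = [1/2, 1/3, 1/4, 1/5, 1/6, 1/7]
Actual relevance: [0, 3, 1, 3, 2, 1]
DCG = 0/2 + 3/3 + 1/4 + 3/5 + 2/6 + 1/7 = 977/420
Ideal relevance (sorted desc): [3, 3, 2, 1, 1, 0]
Ideal DCG = 3/2 + 3/3 + 2/4 + 1/5 + 1/6 + 0/7 = 101/30
nDCG = DCG / ideal_DCG = 977/420 / 101/30 = 977/1414

977/1414


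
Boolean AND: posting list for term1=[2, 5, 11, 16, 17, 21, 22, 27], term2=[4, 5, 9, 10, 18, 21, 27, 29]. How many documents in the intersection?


Boolean AND: find intersection of posting lists
term1 docs: [2, 5, 11, 16, 17, 21, 22, 27]
term2 docs: [4, 5, 9, 10, 18, 21, 27, 29]
Intersection: [5, 21, 27]
|intersection| = 3

3


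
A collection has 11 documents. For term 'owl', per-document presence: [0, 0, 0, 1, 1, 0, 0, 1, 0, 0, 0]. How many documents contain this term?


Checking each document for 'owl':
Doc 1: absent
Doc 2: absent
Doc 3: absent
Doc 4: present
Doc 5: present
Doc 6: absent
Doc 7: absent
Doc 8: present
Doc 9: absent
Doc 10: absent
Doc 11: absent
df = sum of presences = 0 + 0 + 0 + 1 + 1 + 0 + 0 + 1 + 0 + 0 + 0 = 3

3


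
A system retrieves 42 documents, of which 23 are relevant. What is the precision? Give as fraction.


Precision = relevant_retrieved / total_retrieved
= 23 / 42
= 23 / (23 + 19)
= 23/42

23/42


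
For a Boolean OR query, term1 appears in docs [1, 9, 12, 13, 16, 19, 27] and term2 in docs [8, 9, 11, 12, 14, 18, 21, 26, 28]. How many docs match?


Boolean OR: find union of posting lists
term1 docs: [1, 9, 12, 13, 16, 19, 27]
term2 docs: [8, 9, 11, 12, 14, 18, 21, 26, 28]
Union: [1, 8, 9, 11, 12, 13, 14, 16, 18, 19, 21, 26, 27, 28]
|union| = 14

14


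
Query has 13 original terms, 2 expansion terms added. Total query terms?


Original terms: 13
Expansion terms: 2
Total = 13 + 2 = 15

15


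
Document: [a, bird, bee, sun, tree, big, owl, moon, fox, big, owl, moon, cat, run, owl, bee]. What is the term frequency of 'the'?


Document has 16 words
Scanning for 'the':
Term not found in document
Count = 0

0


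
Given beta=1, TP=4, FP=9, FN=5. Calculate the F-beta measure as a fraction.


P = TP/(TP+FP) = 4/13 = 4/13
R = TP/(TP+FN) = 4/9 = 4/9
beta^2 = 1^2 = 1
(1 + beta^2) = 2
Numerator = (1+beta^2)*P*R = 32/117
Denominator = beta^2*P + R = 4/13 + 4/9 = 88/117
F_beta = 4/11

4/11


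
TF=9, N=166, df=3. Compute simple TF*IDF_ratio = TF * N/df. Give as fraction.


TF * (N/df)
= 9 * (166/3)
= 9 * 166/3
= 498

498


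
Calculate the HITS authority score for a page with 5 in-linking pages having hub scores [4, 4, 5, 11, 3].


Authority = sum of hub scores of in-linkers
In-link 1: hub score = 4
In-link 2: hub score = 4
In-link 3: hub score = 5
In-link 4: hub score = 11
In-link 5: hub score = 3
Authority = 4 + 4 + 5 + 11 + 3 = 27

27


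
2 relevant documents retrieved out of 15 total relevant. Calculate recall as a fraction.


Recall = retrieved_relevant / total_relevant
= 2 / 15
= 2 / (2 + 13)
= 2/15

2/15


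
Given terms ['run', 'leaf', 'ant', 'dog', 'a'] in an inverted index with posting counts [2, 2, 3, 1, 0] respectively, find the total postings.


Summing posting list sizes:
'run': 2 postings
'leaf': 2 postings
'ant': 3 postings
'dog': 1 postings
'a': 0 postings
Total = 2 + 2 + 3 + 1 + 0 = 8

8


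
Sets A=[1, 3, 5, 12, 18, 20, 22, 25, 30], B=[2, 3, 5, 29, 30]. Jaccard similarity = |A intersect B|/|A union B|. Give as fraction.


A intersect B = [3, 5, 30]
|A intersect B| = 3
A union B = [1, 2, 3, 5, 12, 18, 20, 22, 25, 29, 30]
|A union B| = 11
Jaccard = 3/11 = 3/11

3/11


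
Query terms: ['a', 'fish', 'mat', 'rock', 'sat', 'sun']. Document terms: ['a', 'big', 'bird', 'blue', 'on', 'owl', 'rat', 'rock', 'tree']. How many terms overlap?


Query terms: ['a', 'fish', 'mat', 'rock', 'sat', 'sun']
Document terms: ['a', 'big', 'bird', 'blue', 'on', 'owl', 'rat', 'rock', 'tree']
Common terms: ['a', 'rock']
Overlap count = 2

2


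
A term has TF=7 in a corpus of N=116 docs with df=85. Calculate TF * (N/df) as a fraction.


TF * (N/df)
= 7 * (116/85)
= 7 * 116/85
= 812/85

812/85


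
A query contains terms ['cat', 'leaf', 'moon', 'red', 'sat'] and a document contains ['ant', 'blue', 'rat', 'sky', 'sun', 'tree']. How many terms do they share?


Query terms: ['cat', 'leaf', 'moon', 'red', 'sat']
Document terms: ['ant', 'blue', 'rat', 'sky', 'sun', 'tree']
Common terms: []
Overlap count = 0

0


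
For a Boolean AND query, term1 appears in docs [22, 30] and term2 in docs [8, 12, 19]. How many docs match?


Boolean AND: find intersection of posting lists
term1 docs: [22, 30]
term2 docs: [8, 12, 19]
Intersection: []
|intersection| = 0

0


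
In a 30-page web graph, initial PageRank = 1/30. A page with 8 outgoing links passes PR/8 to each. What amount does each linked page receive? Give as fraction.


Initial PR = 1/30 = 1/30
Outlinks = 8
Contribution per link = PR / outlinks
= 1/30 / 8
= 1/240

1/240


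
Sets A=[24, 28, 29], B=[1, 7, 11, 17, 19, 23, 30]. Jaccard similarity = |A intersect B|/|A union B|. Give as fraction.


A intersect B = []
|A intersect B| = 0
A union B = [1, 7, 11, 17, 19, 23, 24, 28, 29, 30]
|A union B| = 10
Jaccard = 0/10 = 0

0


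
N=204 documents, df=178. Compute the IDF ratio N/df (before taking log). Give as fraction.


IDF ratio = N / df
= 204 / 178
= 102/89

102/89


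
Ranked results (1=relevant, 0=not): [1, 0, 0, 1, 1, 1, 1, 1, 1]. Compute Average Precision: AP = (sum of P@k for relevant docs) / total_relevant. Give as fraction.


Computing P@k for each relevant position:
Position 1: relevant, P@1 = 1/1 = 1
Position 2: not relevant
Position 3: not relevant
Position 4: relevant, P@4 = 2/4 = 1/2
Position 5: relevant, P@5 = 3/5 = 3/5
Position 6: relevant, P@6 = 4/6 = 2/3
Position 7: relevant, P@7 = 5/7 = 5/7
Position 8: relevant, P@8 = 6/8 = 3/4
Position 9: relevant, P@9 = 7/9 = 7/9
Sum of P@k = 1 + 1/2 + 3/5 + 2/3 + 5/7 + 3/4 + 7/9 = 6311/1260
AP = 6311/1260 / 7 = 6311/8820

6311/8820


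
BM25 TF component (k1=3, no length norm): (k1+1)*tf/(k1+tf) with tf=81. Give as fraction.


BM25 TF component = (k1+1)*tf / (k1+tf)
k1 = 3, tf = 81
Numerator = (3+1)*81 = 324
Denominator = 3 + 81 = 84
= 324/84 = 27/7

27/7


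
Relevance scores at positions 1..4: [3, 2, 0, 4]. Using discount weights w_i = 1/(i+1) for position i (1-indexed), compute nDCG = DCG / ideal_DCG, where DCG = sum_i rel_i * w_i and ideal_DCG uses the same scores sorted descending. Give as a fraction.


Position discount weights w_i = 1/(i+1) for i=1..4:
Weights = [1/2, 1/3, 1/4, 1/5]
Actual relevance: [3, 2, 0, 4]
DCG = 3/2 + 2/3 + 0/4 + 4/5 = 89/30
Ideal relevance (sorted desc): [4, 3, 2, 0]
Ideal DCG = 4/2 + 3/3 + 2/4 + 0/5 = 7/2
nDCG = DCG / ideal_DCG = 89/30 / 7/2 = 89/105

89/105


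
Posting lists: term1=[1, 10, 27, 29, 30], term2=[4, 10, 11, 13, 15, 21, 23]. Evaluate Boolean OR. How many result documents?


Boolean OR: find union of posting lists
term1 docs: [1, 10, 27, 29, 30]
term2 docs: [4, 10, 11, 13, 15, 21, 23]
Union: [1, 4, 10, 11, 13, 15, 21, 23, 27, 29, 30]
|union| = 11

11


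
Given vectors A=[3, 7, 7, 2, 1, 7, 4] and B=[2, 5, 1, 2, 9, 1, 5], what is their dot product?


Dot product = sum of element-wise products
A[0]*B[0] = 3*2 = 6
A[1]*B[1] = 7*5 = 35
A[2]*B[2] = 7*1 = 7
A[3]*B[3] = 2*2 = 4
A[4]*B[4] = 1*9 = 9
A[5]*B[5] = 7*1 = 7
A[6]*B[6] = 4*5 = 20
Sum = 6 + 35 + 7 + 4 + 9 + 7 + 20 = 88

88


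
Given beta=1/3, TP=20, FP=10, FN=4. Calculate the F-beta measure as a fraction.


P = TP/(TP+FP) = 20/30 = 2/3
R = TP/(TP+FN) = 20/24 = 5/6
beta^2 = 1/3^2 = 1/9
(1 + beta^2) = 10/9
Numerator = (1+beta^2)*P*R = 50/81
Denominator = beta^2*P + R = 2/27 + 5/6 = 49/54
F_beta = 100/147

100/147


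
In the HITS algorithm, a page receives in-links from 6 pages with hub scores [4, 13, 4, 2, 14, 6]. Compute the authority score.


Authority = sum of hub scores of in-linkers
In-link 1: hub score = 4
In-link 2: hub score = 13
In-link 3: hub score = 4
In-link 4: hub score = 2
In-link 5: hub score = 14
In-link 6: hub score = 6
Authority = 4 + 13 + 4 + 2 + 14 + 6 = 43

43


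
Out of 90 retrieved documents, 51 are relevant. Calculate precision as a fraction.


Precision = relevant_retrieved / total_retrieved
= 51 / 90
= 51 / (51 + 39)
= 17/30

17/30


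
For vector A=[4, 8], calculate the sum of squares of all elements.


|A|^2 = sum of squared components
A[0]^2 = 4^2 = 16
A[1]^2 = 8^2 = 64
Sum = 16 + 64 = 80

80


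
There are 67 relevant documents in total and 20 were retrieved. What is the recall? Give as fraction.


Recall = retrieved_relevant / total_relevant
= 20 / 67
= 20 / (20 + 47)
= 20/67

20/67


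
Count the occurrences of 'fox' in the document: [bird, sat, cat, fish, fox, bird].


Document has 6 words
Scanning for 'fox':
Found at positions: [4]
Count = 1

1


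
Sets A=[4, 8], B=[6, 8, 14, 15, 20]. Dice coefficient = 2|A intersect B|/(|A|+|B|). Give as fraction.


A intersect B = [8]
|A intersect B| = 1
|A| = 2, |B| = 5
Dice = 2*1 / (2+5)
= 2 / 7 = 2/7

2/7


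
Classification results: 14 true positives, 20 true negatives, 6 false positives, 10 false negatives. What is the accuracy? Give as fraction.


Accuracy = (TP + TN) / (TP + TN + FP + FN)
TP + TN = 14 + 20 = 34
Total = 14 + 20 + 6 + 10 = 50
Accuracy = 34 / 50 = 17/25

17/25


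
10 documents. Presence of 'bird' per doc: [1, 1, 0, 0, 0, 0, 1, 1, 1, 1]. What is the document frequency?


Checking each document for 'bird':
Doc 1: present
Doc 2: present
Doc 3: absent
Doc 4: absent
Doc 5: absent
Doc 6: absent
Doc 7: present
Doc 8: present
Doc 9: present
Doc 10: present
df = sum of presences = 1 + 1 + 0 + 0 + 0 + 0 + 1 + 1 + 1 + 1 = 6

6


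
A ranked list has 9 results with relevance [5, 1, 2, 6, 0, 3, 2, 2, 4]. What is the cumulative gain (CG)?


Cumulative Gain = sum of relevance scores
Position 1: rel=5, running sum=5
Position 2: rel=1, running sum=6
Position 3: rel=2, running sum=8
Position 4: rel=6, running sum=14
Position 5: rel=0, running sum=14
Position 6: rel=3, running sum=17
Position 7: rel=2, running sum=19
Position 8: rel=2, running sum=21
Position 9: rel=4, running sum=25
CG = 25

25


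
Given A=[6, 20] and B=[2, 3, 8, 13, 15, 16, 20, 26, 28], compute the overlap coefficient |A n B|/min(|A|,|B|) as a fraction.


A intersect B = [20]
|A intersect B| = 1
min(|A|, |B|) = min(2, 9) = 2
Overlap = 1 / 2 = 1/2

1/2


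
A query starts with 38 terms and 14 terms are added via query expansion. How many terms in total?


Original terms: 38
Expansion terms: 14
Total = 38 + 14 = 52

52


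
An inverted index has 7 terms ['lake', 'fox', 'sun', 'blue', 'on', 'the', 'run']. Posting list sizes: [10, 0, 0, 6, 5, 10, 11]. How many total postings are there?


Summing posting list sizes:
'lake': 10 postings
'fox': 0 postings
'sun': 0 postings
'blue': 6 postings
'on': 5 postings
'the': 10 postings
'run': 11 postings
Total = 10 + 0 + 0 + 6 + 5 + 10 + 11 = 42

42


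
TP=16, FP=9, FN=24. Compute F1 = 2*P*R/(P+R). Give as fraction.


F1 = 2 * P * R / (P + R)
P = TP/(TP+FP) = 16/25 = 16/25
R = TP/(TP+FN) = 16/40 = 2/5
2 * P * R = 2 * 16/25 * 2/5 = 64/125
P + R = 16/25 + 2/5 = 26/25
F1 = 64/125 / 26/25 = 32/65

32/65


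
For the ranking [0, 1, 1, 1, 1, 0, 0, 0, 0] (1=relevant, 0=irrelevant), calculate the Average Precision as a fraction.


Computing P@k for each relevant position:
Position 1: not relevant
Position 2: relevant, P@2 = 1/2 = 1/2
Position 3: relevant, P@3 = 2/3 = 2/3
Position 4: relevant, P@4 = 3/4 = 3/4
Position 5: relevant, P@5 = 4/5 = 4/5
Position 6: not relevant
Position 7: not relevant
Position 8: not relevant
Position 9: not relevant
Sum of P@k = 1/2 + 2/3 + 3/4 + 4/5 = 163/60
AP = 163/60 / 4 = 163/240

163/240


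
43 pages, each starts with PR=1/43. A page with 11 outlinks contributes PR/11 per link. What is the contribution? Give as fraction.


Initial PR = 1/43 = 1/43
Outlinks = 11
Contribution per link = PR / outlinks
= 1/43 / 11
= 1/473

1/473


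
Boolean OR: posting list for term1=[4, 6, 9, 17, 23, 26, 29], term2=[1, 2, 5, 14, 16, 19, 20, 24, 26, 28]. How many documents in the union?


Boolean OR: find union of posting lists
term1 docs: [4, 6, 9, 17, 23, 26, 29]
term2 docs: [1, 2, 5, 14, 16, 19, 20, 24, 26, 28]
Union: [1, 2, 4, 5, 6, 9, 14, 16, 17, 19, 20, 23, 24, 26, 28, 29]
|union| = 16

16


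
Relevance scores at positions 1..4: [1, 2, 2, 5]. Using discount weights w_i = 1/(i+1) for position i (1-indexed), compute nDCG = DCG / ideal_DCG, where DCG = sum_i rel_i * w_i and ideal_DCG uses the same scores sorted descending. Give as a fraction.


Position discount weights w_i = 1/(i+1) for i=1..4:
Weights = [1/2, 1/3, 1/4, 1/5]
Actual relevance: [1, 2, 2, 5]
DCG = 1/2 + 2/3 + 2/4 + 5/5 = 8/3
Ideal relevance (sorted desc): [5, 2, 2, 1]
Ideal DCG = 5/2 + 2/3 + 2/4 + 1/5 = 58/15
nDCG = DCG / ideal_DCG = 8/3 / 58/15 = 20/29

20/29


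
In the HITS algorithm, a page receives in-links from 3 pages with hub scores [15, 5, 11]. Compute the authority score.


Authority = sum of hub scores of in-linkers
In-link 1: hub score = 15
In-link 2: hub score = 5
In-link 3: hub score = 11
Authority = 15 + 5 + 11 = 31

31


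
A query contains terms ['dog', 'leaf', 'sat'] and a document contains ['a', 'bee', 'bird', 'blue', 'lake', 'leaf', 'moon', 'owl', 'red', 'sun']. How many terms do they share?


Query terms: ['dog', 'leaf', 'sat']
Document terms: ['a', 'bee', 'bird', 'blue', 'lake', 'leaf', 'moon', 'owl', 'red', 'sun']
Common terms: ['leaf']
Overlap count = 1

1


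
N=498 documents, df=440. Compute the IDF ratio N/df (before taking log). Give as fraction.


IDF ratio = N / df
= 498 / 440
= 249/220

249/220


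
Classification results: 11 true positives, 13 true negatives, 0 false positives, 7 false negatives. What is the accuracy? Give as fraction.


Accuracy = (TP + TN) / (TP + TN + FP + FN)
TP + TN = 11 + 13 = 24
Total = 11 + 13 + 0 + 7 = 31
Accuracy = 24 / 31 = 24/31

24/31


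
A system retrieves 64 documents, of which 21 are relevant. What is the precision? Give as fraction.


Precision = relevant_retrieved / total_retrieved
= 21 / 64
= 21 / (21 + 43)
= 21/64

21/64


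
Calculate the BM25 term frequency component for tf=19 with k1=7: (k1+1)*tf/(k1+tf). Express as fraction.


BM25 TF component = (k1+1)*tf / (k1+tf)
k1 = 7, tf = 19
Numerator = (7+1)*19 = 152
Denominator = 7 + 19 = 26
= 152/26 = 76/13

76/13


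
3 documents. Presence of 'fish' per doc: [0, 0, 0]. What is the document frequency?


Checking each document for 'fish':
Doc 1: absent
Doc 2: absent
Doc 3: absent
df = sum of presences = 0 + 0 + 0 = 0

0


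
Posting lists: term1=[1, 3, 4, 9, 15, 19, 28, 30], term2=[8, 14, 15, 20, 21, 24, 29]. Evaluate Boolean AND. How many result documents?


Boolean AND: find intersection of posting lists
term1 docs: [1, 3, 4, 9, 15, 19, 28, 30]
term2 docs: [8, 14, 15, 20, 21, 24, 29]
Intersection: [15]
|intersection| = 1

1


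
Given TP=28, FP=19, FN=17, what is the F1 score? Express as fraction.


F1 = 2 * P * R / (P + R)
P = TP/(TP+FP) = 28/47 = 28/47
R = TP/(TP+FN) = 28/45 = 28/45
2 * P * R = 2 * 28/47 * 28/45 = 1568/2115
P + R = 28/47 + 28/45 = 2576/2115
F1 = 1568/2115 / 2576/2115 = 14/23

14/23


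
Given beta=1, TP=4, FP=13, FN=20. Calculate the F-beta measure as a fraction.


P = TP/(TP+FP) = 4/17 = 4/17
R = TP/(TP+FN) = 4/24 = 1/6
beta^2 = 1^2 = 1
(1 + beta^2) = 2
Numerator = (1+beta^2)*P*R = 4/51
Denominator = beta^2*P + R = 4/17 + 1/6 = 41/102
F_beta = 8/41

8/41


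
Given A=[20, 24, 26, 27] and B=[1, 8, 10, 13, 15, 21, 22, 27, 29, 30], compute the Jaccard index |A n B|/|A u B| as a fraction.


A intersect B = [27]
|A intersect B| = 1
A union B = [1, 8, 10, 13, 15, 20, 21, 22, 24, 26, 27, 29, 30]
|A union B| = 13
Jaccard = 1/13 = 1/13

1/13


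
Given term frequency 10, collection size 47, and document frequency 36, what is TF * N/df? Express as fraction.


TF * (N/df)
= 10 * (47/36)
= 10 * 47/36
= 235/18

235/18


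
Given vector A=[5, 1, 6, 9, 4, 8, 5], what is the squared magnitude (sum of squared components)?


|A|^2 = sum of squared components
A[0]^2 = 5^2 = 25
A[1]^2 = 1^2 = 1
A[2]^2 = 6^2 = 36
A[3]^2 = 9^2 = 81
A[4]^2 = 4^2 = 16
A[5]^2 = 8^2 = 64
A[6]^2 = 5^2 = 25
Sum = 25 + 1 + 36 + 81 + 16 + 64 + 25 = 248

248


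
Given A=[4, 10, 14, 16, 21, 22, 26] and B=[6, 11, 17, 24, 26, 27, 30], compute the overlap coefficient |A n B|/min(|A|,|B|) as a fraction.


A intersect B = [26]
|A intersect B| = 1
min(|A|, |B|) = min(7, 7) = 7
Overlap = 1 / 7 = 1/7

1/7


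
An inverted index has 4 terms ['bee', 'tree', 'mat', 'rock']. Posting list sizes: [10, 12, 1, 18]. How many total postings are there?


Summing posting list sizes:
'bee': 10 postings
'tree': 12 postings
'mat': 1 postings
'rock': 18 postings
Total = 10 + 12 + 1 + 18 = 41

41


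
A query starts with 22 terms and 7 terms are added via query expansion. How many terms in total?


Original terms: 22
Expansion terms: 7
Total = 22 + 7 = 29

29


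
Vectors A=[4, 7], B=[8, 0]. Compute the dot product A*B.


Dot product = sum of element-wise products
A[0]*B[0] = 4*8 = 32
A[1]*B[1] = 7*0 = 0
Sum = 32 + 0 = 32

32


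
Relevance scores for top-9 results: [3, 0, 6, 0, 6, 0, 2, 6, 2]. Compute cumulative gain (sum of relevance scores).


Cumulative Gain = sum of relevance scores
Position 1: rel=3, running sum=3
Position 2: rel=0, running sum=3
Position 3: rel=6, running sum=9
Position 4: rel=0, running sum=9
Position 5: rel=6, running sum=15
Position 6: rel=0, running sum=15
Position 7: rel=2, running sum=17
Position 8: rel=6, running sum=23
Position 9: rel=2, running sum=25
CG = 25

25


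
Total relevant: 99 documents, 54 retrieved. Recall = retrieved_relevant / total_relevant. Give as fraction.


Recall = retrieved_relevant / total_relevant
= 54 / 99
= 54 / (54 + 45)
= 6/11

6/11


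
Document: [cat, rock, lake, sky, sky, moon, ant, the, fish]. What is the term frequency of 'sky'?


Document has 9 words
Scanning for 'sky':
Found at positions: [3, 4]
Count = 2

2


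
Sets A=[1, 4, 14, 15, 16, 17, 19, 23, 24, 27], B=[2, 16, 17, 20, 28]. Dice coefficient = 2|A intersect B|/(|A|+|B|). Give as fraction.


A intersect B = [16, 17]
|A intersect B| = 2
|A| = 10, |B| = 5
Dice = 2*2 / (10+5)
= 4 / 15 = 4/15

4/15


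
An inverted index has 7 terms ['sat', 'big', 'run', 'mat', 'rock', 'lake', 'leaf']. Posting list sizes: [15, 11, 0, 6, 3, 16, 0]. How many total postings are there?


Summing posting list sizes:
'sat': 15 postings
'big': 11 postings
'run': 0 postings
'mat': 6 postings
'rock': 3 postings
'lake': 16 postings
'leaf': 0 postings
Total = 15 + 11 + 0 + 6 + 3 + 16 + 0 = 51

51
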